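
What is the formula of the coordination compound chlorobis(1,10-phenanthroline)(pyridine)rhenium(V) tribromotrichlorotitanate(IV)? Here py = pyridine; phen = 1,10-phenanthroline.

[ReCl(phen)2(py)][TiBr3Cl3]2

Cation [Re…]: ligand charges -1, Re(V) ⇒ ion charge 4+.
Anion [Ti…]: ligand charges -6, Ti(IV) ⇒ ion charge 2−.
One 4+ cation requires 2 of the 2− anion.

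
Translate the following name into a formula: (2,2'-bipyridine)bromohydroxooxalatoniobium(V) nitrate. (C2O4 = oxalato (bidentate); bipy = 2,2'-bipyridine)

[Nb(bipy)Br(C2O4)(OH)]NO3

Ligands: 1 oxalato (C2O4, -2), 1 2,2'-bipyridine (bipy, neutral), 1 hydroxo (OH, -1), 1 bromo (Br, -1). Ligand charge sum = -4.
Charge balance with nitrate (-1) requires 1 complex ion per 1 nitrate.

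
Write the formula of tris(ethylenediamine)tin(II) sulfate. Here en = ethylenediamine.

Ligands: 3 ethylenediamine (en, neutral). Ligand charge sum = 0.
Charge balance with sulfate (-2) requires 1 complex ion per 1 sulfate.

[Sn(en)3]SO4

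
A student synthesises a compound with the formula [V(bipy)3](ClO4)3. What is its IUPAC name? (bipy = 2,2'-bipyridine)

The 3 perchlorate counter-ions carry a total charge of -3, so each complex ion is 3+.
Ligand charges: 3×2,2'-bipyridine (neutral); total 0. So V + (0) = 3+, giving V = +3.

tris(2,2'-bipyridine)vanadium(III) perchlorate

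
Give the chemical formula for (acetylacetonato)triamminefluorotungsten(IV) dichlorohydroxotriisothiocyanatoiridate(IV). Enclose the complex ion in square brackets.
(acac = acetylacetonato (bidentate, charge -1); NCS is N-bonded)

Cation [W…]: ligand charges -2, W(IV) ⇒ ion charge 2+.
Anion [Ir…]: ligand charges -6, Ir(IV) ⇒ ion charge 2−.
One 2+ cation balances one 2− anion.

[W(acac)F(NH3)3][IrCl2(NCS)3(OH)]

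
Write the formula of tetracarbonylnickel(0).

Ligands: 4 carbonyl (CO, neutral). Ligand charge sum = 0.
With Ni in oxidation state 0, the complex ion is [Ni...].

[Ni(CO)4]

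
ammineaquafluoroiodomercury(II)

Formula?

[HgF(H2O)I(NH3)]

Ligands: 1 ammine (NH3, neutral), 1 fluoro (F, -1), 1 iodo (I, -1), 1 aqua (H2O, neutral). Ligand charge sum = -2.
With Hg in oxidation state +2, the complex ion is [Hg...].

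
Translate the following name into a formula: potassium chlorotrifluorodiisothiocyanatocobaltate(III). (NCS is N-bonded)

Ligands: 2 isothiocyanato (NCS, -1), 1 chloro (Cl, -1), 3 fluoro (F, -1). Ligand charge sum = -6.
Charge balance with potassium (+1) requires 1 complex ion per 3 potassium.

K3[CoClF3(NCS)2]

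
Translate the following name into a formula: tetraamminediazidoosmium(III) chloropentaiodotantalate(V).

[Os(N3)2(NH3)4][TaClI5]

Cation [Os…]: ligand charges -2, Os(III) ⇒ ion charge 1+.
Anion [Ta…]: ligand charges -6, Ta(V) ⇒ ion charge 1−.
One 1+ cation balances one 1− anion.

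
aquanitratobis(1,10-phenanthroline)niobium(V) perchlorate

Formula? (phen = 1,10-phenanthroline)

[Nb(H2O)(NO3)(phen)2](ClO4)4

Ligands: 1 nitrato (NO3, -1), 1 aqua (H2O, neutral), 2 1,10-phenanthroline (phen, neutral). Ligand charge sum = -1.
With Nb in oxidation state +5, the complex ion is [Nb...]^4+.
Charge balance with perchlorate (-1) requires 1 complex ion per 4 perchlorate.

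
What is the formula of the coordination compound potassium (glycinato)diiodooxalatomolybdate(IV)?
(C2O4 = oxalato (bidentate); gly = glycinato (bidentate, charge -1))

K[Mo(C2O4)(gly)I2]

Ligands: 1 oxalato (C2O4, -2), 1 glycinato (gly, -1), 2 iodo (I, -1). Ligand charge sum = -5.
With Mo in oxidation state +4, the complex ion is [Mo...]^1−.
Charge balance with potassium (+1) requires 1 complex ion per 1 potassium.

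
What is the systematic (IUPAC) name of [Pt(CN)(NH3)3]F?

triamminecyanoplatinum(II) fluoride

The 1 fluoride counter-ion carries a total charge of -1, so each complex ion is 1+.
Ligand charges: 3×ammine (neutral), 1×cyano (-1 each); total -1. So Pt + (-1) = 1+, giving Pt = +2.
Ligands are named alphabetically: ammine before cyano.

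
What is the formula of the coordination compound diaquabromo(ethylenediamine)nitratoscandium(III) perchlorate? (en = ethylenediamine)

Ligands: 1 nitrato (NO3, -1), 1 ethylenediamine (en, neutral), 1 bromo (Br, -1), 2 aqua (H2O, neutral). Ligand charge sum = -2.
With Sc in oxidation state +3, the complex ion is [Sc...]^1+.
Charge balance with perchlorate (-1) requires 1 complex ion per 1 perchlorate.

[ScBr(en)(H2O)2(NO3)]ClO4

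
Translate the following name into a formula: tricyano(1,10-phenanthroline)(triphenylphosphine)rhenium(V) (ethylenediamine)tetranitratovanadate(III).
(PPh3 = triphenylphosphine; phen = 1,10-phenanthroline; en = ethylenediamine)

[Re(CN)3(phen)(PPh3)][V(en)(NO3)4]2

Cation [Re…]: ligand charges -3, Re(V) ⇒ ion charge 2+.
Anion [V…]: ligand charges -4, V(III) ⇒ ion charge 1−.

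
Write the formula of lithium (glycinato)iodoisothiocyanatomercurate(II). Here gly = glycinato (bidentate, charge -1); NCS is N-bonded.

Ligands: 1 iodo (I, -1), 1 glycinato (gly, -1), 1 isothiocyanato (NCS, -1). Ligand charge sum = -3.
Charge balance with lithium (+1) requires 1 complex ion per 1 lithium.

Li[Hg(gly)I(NCS)]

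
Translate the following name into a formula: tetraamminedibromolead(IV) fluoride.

[PbBr2(NH3)4]F2

Ligands: 2 bromo (Br, -1), 4 ammine (NH3, neutral). Ligand charge sum = -2.
With Pb in oxidation state +4, the complex ion is [Pb...]^2+.
Charge balance with fluoride (-1) requires 1 complex ion per 2 fluoride.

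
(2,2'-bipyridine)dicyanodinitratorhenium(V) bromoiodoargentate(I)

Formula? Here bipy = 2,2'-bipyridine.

[Re(bipy)(CN)2(NO3)2][AgBrI]

Cation [Re…]: ligand charges -4, Re(V) ⇒ ion charge 1+.
Anion [Ag…]: ligand charges -2, Ag(I) ⇒ ion charge 1−.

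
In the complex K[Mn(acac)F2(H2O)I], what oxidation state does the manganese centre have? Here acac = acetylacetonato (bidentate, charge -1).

+3

1 potassium outside the brackets (+1 each) → the complex ion is 1−.
Ligand charges: 1×H2O neutral; 2×F = -2; 1×I = -1; 1×acac = -1; sum -4.
Mn + (-4) = 1− ⇒ Mn is +3.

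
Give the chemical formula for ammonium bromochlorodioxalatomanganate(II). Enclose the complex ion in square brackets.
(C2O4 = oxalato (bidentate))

(NH4)4[MnBr(C2O4)2Cl]

Ligands: 2 oxalato (C2O4, -2), 1 bromo (Br, -1), 1 chloro (Cl, -1). Ligand charge sum = -6.
Charge balance with ammonium (+1) requires 1 complex ion per 4 ammonium.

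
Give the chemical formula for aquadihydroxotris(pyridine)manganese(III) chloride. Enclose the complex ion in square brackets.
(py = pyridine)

[Mn(H2O)(OH)2(py)3]Cl

Ligands: 3 pyridine (py, neutral), 1 aqua (H2O, neutral), 2 hydroxo (OH, -1). Ligand charge sum = -2.
With Mn in oxidation state +3, the complex ion is [Mn...]^1+.
Charge balance with chloride (-1) requires 1 complex ion per 1 chloride.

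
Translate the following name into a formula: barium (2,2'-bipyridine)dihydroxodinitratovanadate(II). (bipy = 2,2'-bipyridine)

Ligands: 1 2,2'-bipyridine (bipy, neutral), 2 nitrato (NO3, -1), 2 hydroxo (OH, -1). Ligand charge sum = -4.
With V in oxidation state +2, the complex ion is [V...]^2−.
Charge balance with barium (+2) requires 1 complex ion per 1 barium.

Ba[V(bipy)(NO3)2(OH)2]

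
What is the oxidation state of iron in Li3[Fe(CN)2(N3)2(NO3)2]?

+3

3 lithium outside the brackets (+1 each) → the complex ion is 3−.
Ligand charges: 2×N3 = -2; 2×CN = -2; 2×NO3 = -2; sum -6.
Fe + (-6) = 3− ⇒ Fe is +3.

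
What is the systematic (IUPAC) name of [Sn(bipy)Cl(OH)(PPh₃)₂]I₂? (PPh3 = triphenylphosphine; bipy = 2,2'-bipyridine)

(2,2'-bipyridine)chlorohydroxobis(triphenylphosphine)tin(IV) iodide

The 2 iodide counter-ions carry a total charge of -2, so each complex ion is 2+.
Ligand charges: 1×chloro (-1 each), 2×triphenylphosphine (neutral), 1×2,2'-bipyridine (neutral), 1×hydroxo (-1 each); total -2. So Sn + (-2) = 2+, giving Sn = +4.
Ligands are named alphabetically: bipyridine before chloro before hydroxo before triphenylphosphine.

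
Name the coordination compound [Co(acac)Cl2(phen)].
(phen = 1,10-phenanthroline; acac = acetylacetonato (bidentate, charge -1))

(acetylacetonato)dichloro(1,10-phenanthroline)cobalt(III)

There is no counter-ion, so the complex is neutral overall.
Ligand charges: 1×1,10-phenanthroline (neutral), 1×acetylacetonato (-1 each), 2×chloro (-1 each); total -3. So Co + (-3) = 0, giving Co = +3.
Ligands are named alphabetically: acetylacetonato before chloro before phenanthroline.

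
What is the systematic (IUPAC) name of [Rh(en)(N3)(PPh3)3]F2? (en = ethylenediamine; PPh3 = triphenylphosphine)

The 2 fluoride counter-ions carry a total charge of -2, so each complex ion is 2+.
Ligand charges: 1×azido (-1 each), 1×ethylenediamine (neutral), 3×triphenylphosphine (neutral); total -1. So Rh + (-1) = 2+, giving Rh = +3.
Ligands are named alphabetically: azido before ethylenediamine before triphenylphosphine.

azido(ethylenediamine)tris(triphenylphosphine)rhodium(III) fluoride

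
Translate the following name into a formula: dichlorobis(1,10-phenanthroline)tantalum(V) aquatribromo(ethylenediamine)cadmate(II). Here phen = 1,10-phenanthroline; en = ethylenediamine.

Cation [Ta…]: ligand charges -2, Ta(V) ⇒ ion charge 3+.
Anion [Cd…]: ligand charges -3, Cd(II) ⇒ ion charge 1−.
One 3+ cation requires 3 of the 1− anion.

[TaCl2(phen)2][CdBr3(en)(H2O)]3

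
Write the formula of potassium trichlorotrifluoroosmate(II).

K4[OsCl3F3]

Ligands: 3 fluoro (F, -1), 3 chloro (Cl, -1). Ligand charge sum = -6.
With Os in oxidation state +2, the complex ion is [Os...]^4−.
Charge balance with potassium (+1) requires 1 complex ion per 4 potassium.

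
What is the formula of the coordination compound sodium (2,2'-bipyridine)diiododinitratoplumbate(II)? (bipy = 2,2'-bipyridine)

Na2[Pb(bipy)I2(NO3)2]

Ligands: 2 iodo (I, -1), 1 2,2'-bipyridine (bipy, neutral), 2 nitrato (NO3, -1). Ligand charge sum = -4.
With Pb in oxidation state +2, the complex ion is [Pb...]^2−.
Charge balance with sodium (+1) requires 1 complex ion per 2 sodium.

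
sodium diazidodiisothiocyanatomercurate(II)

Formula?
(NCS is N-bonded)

Na2[Hg(N3)2(NCS)2]

Ligands: 2 azido (N3, -1), 2 isothiocyanato (NCS, -1). Ligand charge sum = -4.
With Hg in oxidation state +2, the complex ion is [Hg...]^2−.
Charge balance with sodium (+1) requires 1 complex ion per 2 sodium.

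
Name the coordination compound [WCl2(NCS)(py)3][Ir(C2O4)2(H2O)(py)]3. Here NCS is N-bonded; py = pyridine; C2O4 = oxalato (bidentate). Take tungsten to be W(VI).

dichloroisothiocyanatotris(pyridine)tungsten(VI) aquadioxalato(pyridine)iridate(III)

Both ions are complex: the cation is named first with the plain metal name, the anion second with the -ate form; each ion's ligands are alphabetised independently.
W is given as +6; the cation's ligand charges sum to -3, so the complex cation is 3+.
With 3 anions per cation, each anion must be 3/3 = 1−.
Anion: ligand charges sum to -4; for the ion to be 1−, Ir = +3.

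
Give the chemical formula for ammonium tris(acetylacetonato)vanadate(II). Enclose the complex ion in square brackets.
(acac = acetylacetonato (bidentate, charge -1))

Ligands: 3 acetylacetonato (acac, -1). Ligand charge sum = -3.
Charge balance with ammonium (+1) requires 1 complex ion per 1 ammonium.

NH4[V(acac)3]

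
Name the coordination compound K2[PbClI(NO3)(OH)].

The 2 potassium counter-ions carry a total charge of +2, so each complex ion is 2−.
Ligand charges: 1×nitrato (-1 each), 1×chloro (-1 each), 1×hydroxo (-1 each), 1×iodo (-1 each); total -4. So Pb + (-4) = 2−, giving Pb = +2.
The complex ion is anionic, so lead takes the -ate form plumbate(II).

potassium chlorohydroxoiodonitratoplumbate(II)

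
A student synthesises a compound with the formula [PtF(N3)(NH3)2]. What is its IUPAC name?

There is no counter-ion, so the complex is neutral overall.
Ligand charges: 1×azido (-1 each), 2×ammine (neutral), 1×fluoro (-1 each); total -2. So Pt + (-2) = 0, giving Pt = +2.
Ligands are named alphabetically: ammine before azido before fluoro.

diammineazidofluoroplatinum(II)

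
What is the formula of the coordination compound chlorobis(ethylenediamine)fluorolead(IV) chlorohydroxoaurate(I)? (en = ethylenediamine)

[PbCl(en)2F][AuCl(OH)]2

Cation [Pb…]: ligand charges -2, Pb(IV) ⇒ ion charge 2+.
Anion [Au…]: ligand charges -2, Au(I) ⇒ ion charge 1−.
One 2+ cation requires 2 of the 1− anion.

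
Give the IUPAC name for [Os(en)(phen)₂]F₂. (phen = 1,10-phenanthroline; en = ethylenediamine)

(ethylenediamine)bis(1,10-phenanthroline)osmium(II) fluoride

The 2 fluoride counter-ions carry a total charge of -2, so each complex ion is 2+.
Ligand charges: 2×1,10-phenanthroline (neutral), 1×ethylenediamine (neutral); total 0. So Os + (0) = 2+, giving Os = +2.
Ligands are named alphabetically: ethylenediamine before phenanthroline.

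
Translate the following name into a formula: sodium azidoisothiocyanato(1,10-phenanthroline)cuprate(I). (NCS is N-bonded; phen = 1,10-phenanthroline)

Ligands: 1 azido (N3, -1), 1 isothiocyanato (NCS, -1), 1 1,10-phenanthroline (phen, neutral). Ligand charge sum = -2.
With Cu in oxidation state +1, the complex ion is [Cu...]^1−.
Charge balance with sodium (+1) requires 1 complex ion per 1 sodium.

Na[Cu(N3)(NCS)(phen)]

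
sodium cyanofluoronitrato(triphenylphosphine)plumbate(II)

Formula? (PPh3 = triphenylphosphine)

Na[Pb(CN)F(NO3)(PPh3)]

Ligands: 1 cyano (CN, -1), 1 fluoro (F, -1), 1 triphenylphosphine (PPh3, neutral), 1 nitrato (NO3, -1). Ligand charge sum = -3.
Charge balance with sodium (+1) requires 1 complex ion per 1 sodium.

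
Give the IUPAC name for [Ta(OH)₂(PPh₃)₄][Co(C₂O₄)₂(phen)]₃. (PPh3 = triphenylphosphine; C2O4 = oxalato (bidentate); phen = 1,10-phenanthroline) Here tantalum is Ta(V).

Both ions are complex: the cation is named first with the plain metal name, the anion second with the -ate form; each ion's ligands are alphabetised independently.
Ta is given as +5; the cation's ligand charges sum to -2, so the complex cation is 3+.
With 3 anions per cation, each anion must be 3/3 = 1−.
Anion: ligand charges sum to -4; for the ion to be 1−, Co = +3.

dihydroxotetrakis(triphenylphosphine)tantalum(V) dioxalato(1,10-phenanthroline)cobaltate(III)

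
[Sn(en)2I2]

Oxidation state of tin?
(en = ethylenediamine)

No counter-ion: the bracketed complex is neutral.
Ligand charges: 2×en neutral; 2×I = -2; sum -2.
Sn + (-2) = 0 ⇒ Sn is +2.

+2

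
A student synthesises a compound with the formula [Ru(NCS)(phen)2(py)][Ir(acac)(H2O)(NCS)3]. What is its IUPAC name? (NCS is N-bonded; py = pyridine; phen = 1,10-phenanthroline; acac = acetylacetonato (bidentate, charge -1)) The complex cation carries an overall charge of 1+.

Both ions are complex: the cation is named first with the plain metal name, the anion second with the -ate form; each ion's ligands are alphabetised independently.
The complex cation is given as 1+; its ligand charges sum to -1, so Ru = +2.
A 1:1 salt means the anion carries the equal and opposite charge, 1−.
Anion: ligand charges sum to -4; for the ion to be 1−, Ir = +3.

isothiocyanatobis(1,10-phenanthroline)(pyridine)ruthenium(II) (acetylacetonato)aquatriisothiocyanatoiridate(III)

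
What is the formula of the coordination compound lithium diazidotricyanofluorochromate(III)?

Ligands: 1 fluoro (F, -1), 2 azido (N3, -1), 3 cyano (CN, -1). Ligand charge sum = -6.
With Cr in oxidation state +3, the complex ion is [Cr...]^3−.
Charge balance with lithium (+1) requires 1 complex ion per 3 lithium.

Li3[Cr(CN)3F(N3)2]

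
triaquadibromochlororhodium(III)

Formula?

Ligands: 1 chloro (Cl, -1), 2 bromo (Br, -1), 3 aqua (H2O, neutral). Ligand charge sum = -3.
With Rh in oxidation state +3, the complex ion is [Rh...].

[RhBr2Cl(H2O)3]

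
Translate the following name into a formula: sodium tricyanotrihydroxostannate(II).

Ligands: 3 cyano (CN, -1), 3 hydroxo (OH, -1). Ligand charge sum = -6.
Charge balance with sodium (+1) requires 1 complex ion per 4 sodium.

Na4[Sn(CN)3(OH)3]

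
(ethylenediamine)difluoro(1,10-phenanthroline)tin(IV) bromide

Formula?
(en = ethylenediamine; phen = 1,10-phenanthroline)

[Sn(en)F2(phen)]Br2

Ligands: 2 fluoro (F, -1), 1 ethylenediamine (en, neutral), 1 1,10-phenanthroline (phen, neutral). Ligand charge sum = -2.
Charge balance with bromide (-1) requires 1 complex ion per 2 bromide.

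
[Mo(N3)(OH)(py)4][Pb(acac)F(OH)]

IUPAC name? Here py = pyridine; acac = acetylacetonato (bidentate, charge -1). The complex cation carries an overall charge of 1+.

azidohydroxotetrakis(pyridine)molybdenum(III) (acetylacetonato)fluorohydroxoplumbate(II)

Both ions are complex: the cation is named first with the plain metal name, the anion second with the -ate form; each ion's ligands are alphabetised independently.
The complex cation is given as 1+; its ligand charges sum to -2, so Mo = +3.
A 1:1 salt means the anion carries the equal and opposite charge, 1−.
Anion: ligand charges sum to -3; for the ion to be 1−, Pb = +2.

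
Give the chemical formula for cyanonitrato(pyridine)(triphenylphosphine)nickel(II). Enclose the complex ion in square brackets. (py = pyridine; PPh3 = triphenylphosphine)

Ligands: 1 nitrato (NO3, -1), 1 pyridine (py, neutral), 1 cyano (CN, -1), 1 triphenylphosphine (PPh3, neutral). Ligand charge sum = -2.
With Ni in oxidation state +2, the complex ion is [Ni...].

[Ni(CN)(NO3)(PPh3)(py)]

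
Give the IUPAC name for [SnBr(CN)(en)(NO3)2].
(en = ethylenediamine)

There is no counter-ion, so the complex is neutral overall.
Ligand charges: 1×bromo (-1 each), 2×nitrato (-1 each), 1×cyano (-1 each), 1×ethylenediamine (neutral); total -4. So Sn + (-4) = 0, giving Sn = +4.
Ligands are named alphabetically: bromo before cyano before ethylenediamine before nitrato.

bromocyano(ethylenediamine)dinitratotin(IV)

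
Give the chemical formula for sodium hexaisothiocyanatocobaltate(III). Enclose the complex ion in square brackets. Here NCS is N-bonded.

Ligands: 6 isothiocyanato (NCS, -1). Ligand charge sum = -6.
With Co in oxidation state +3, the complex ion is [Co...]^3−.
Charge balance with sodium (+1) requires 1 complex ion per 3 sodium.

Na3[Co(NCS)6]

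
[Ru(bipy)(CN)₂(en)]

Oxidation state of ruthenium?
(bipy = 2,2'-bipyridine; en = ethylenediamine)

+2

No counter-ion: the bracketed complex is neutral.
Ligand charges: 2×CN = -2; 1×bipy neutral; 1×en neutral; sum -2.
Ru + (-2) = 0 ⇒ Ru is +2.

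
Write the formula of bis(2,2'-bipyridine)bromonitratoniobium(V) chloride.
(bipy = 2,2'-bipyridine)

[Nb(bipy)2Br(NO3)]Cl3

Ligands: 1 bromo (Br, -1), 2 2,2'-bipyridine (bipy, neutral), 1 nitrato (NO3, -1). Ligand charge sum = -2.
With Nb in oxidation state +5, the complex ion is [Nb...]^3+.
Charge balance with chloride (-1) requires 1 complex ion per 3 chloride.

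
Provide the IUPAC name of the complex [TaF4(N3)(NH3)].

There is no counter-ion, so the complex is neutral overall.
Ligand charges: 1×ammine (neutral), 1×azido (-1 each), 4×fluoro (-1 each); total -5. So Ta + (-5) = 0, giving Ta = +5.
Ligands are named alphabetically: ammine before azido before fluoro.

ammineazidotetrafluorotantalum(V)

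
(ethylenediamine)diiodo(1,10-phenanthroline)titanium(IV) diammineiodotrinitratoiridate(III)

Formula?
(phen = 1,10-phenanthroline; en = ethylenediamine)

Cation [Ti…]: ligand charges -2, Ti(IV) ⇒ ion charge 2+.
Anion [Ir…]: ligand charges -4, Ir(III) ⇒ ion charge 1−.

[Ti(en)I2(phen)][IrI(NH3)2(NO3)3]2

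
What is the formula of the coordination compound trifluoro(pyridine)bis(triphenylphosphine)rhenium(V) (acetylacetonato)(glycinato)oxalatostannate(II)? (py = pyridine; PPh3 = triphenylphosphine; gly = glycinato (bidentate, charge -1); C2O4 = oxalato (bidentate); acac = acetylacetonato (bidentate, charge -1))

Cation [Re…]: ligand charges -3, Re(V) ⇒ ion charge 2+.
Anion [Sn…]: ligand charges -4, Sn(II) ⇒ ion charge 2−.

[ReF3(PPh3)2(py)][Sn(acac)(C2O4)(gly)]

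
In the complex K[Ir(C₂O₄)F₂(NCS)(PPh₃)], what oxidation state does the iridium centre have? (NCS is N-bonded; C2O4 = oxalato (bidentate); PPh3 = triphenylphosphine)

+4

1 potassium outside the brackets (+1 each) → the complex ion is 1−.
Ligand charges: 1×NCS = -1; 1×C2O4 = -2; 1×PPh3 neutral; 2×F = -2; sum -5.
Ir + (-5) = 1− ⇒ Ir is +4.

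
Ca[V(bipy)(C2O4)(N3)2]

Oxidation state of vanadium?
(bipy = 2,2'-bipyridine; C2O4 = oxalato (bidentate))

1 calcium outside the brackets (+2 each) → the complex ion is 2−.
Ligand charges: 1×bipy neutral; 2×N3 = -2; 1×C2O4 = -2; sum -4.
V + (-4) = 2− ⇒ V is +2.

+2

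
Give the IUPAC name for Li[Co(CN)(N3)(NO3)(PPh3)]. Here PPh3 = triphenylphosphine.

The 1 lithium counter-ion carries a total charge of +1, so each complex ion is 1−.
Ligand charges: 1×triphenylphosphine (neutral), 1×nitrato (-1 each), 1×cyano (-1 each), 1×azido (-1 each); total -3. So Co + (-3) = 1−, giving Co = +2.
Ligands are named alphabetically: azido before cyano before nitrato before triphenylphosphine.
The complex ion is anionic, so cobalt takes the -ate form cobaltate(II).

lithium azidocyanonitrato(triphenylphosphine)cobaltate(II)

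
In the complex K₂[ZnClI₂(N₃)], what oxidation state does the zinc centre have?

+2

2 potassium outside the brackets (+1 each) → the complex ion is 2−.
Ligand charges: 1×N3 = -1; 2×I = -2; 1×Cl = -1; sum -4.
Zn + (-4) = 2− ⇒ Zn is +2.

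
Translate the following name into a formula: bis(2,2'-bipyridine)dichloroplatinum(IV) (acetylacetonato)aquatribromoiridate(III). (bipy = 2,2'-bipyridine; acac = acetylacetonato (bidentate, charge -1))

Cation [Pt…]: ligand charges -2, Pt(IV) ⇒ ion charge 2+.
Anion [Ir…]: ligand charges -4, Ir(III) ⇒ ion charge 1−.

[Pt(bipy)2Cl2][Ir(acac)Br3(H2O)]2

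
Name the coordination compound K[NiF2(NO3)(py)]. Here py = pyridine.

potassium difluoronitrato(pyridine)nickelate(II)

The 1 potassium counter-ion carries a total charge of +1, so each complex ion is 1−.
Ligand charges: 1×pyridine (neutral), 1×nitrato (-1 each), 2×fluoro (-1 each); total -3. So Ni + (-3) = 1−, giving Ni = +2.
Ligands are named alphabetically: fluoro before nitrato before pyridine.
The complex ion is anionic, so nickel takes the -ate form nickelate(II).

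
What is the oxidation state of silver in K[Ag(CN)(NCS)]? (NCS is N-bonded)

1 potassium outside the brackets (+1 each) → the complex ion is 1−.
Ligand charges: 1×NCS = -1; 1×CN = -1; sum -2.
Ag + (-2) = 1− ⇒ Ag is +1.

+1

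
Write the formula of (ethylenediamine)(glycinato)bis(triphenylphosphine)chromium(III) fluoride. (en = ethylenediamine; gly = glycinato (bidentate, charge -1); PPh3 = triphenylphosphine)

[Cr(en)(gly)(PPh3)2]F2

Ligands: 1 ethylenediamine (en, neutral), 1 glycinato (gly, -1), 2 triphenylphosphine (PPh3, neutral). Ligand charge sum = -1.
With Cr in oxidation state +3, the complex ion is [Cr...]^2+.
Charge balance with fluoride (-1) requires 1 complex ion per 2 fluoride.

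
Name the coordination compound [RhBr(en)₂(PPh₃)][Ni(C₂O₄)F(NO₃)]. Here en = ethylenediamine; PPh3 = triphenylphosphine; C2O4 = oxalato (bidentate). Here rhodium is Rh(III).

bromobis(ethylenediamine)(triphenylphosphine)rhodium(III) fluoronitratooxalatonickelate(II)

Both ions are complex: the cation is named first with the plain metal name, the anion second with the -ate form; each ion's ligands are alphabetised independently.
Rh is given as +3; the cation's ligand charges sum to -1, so the complex cation is 2+.
A 1:1 salt means the anion carries the equal and opposite charge, 2−.
Anion: ligand charges sum to -4; for the ion to be 2−, Ni = +2.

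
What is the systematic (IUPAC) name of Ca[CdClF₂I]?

calcium chlorodifluoroiodocadmate(II)

The 1 calcium counter-ion carries a total charge of +2, so each complex ion is 2−.
Ligand charges: 2×fluoro (-1 each), 1×iodo (-1 each), 1×chloro (-1 each); total -4. So Cd + (-4) = 2−, giving Cd = +2.
The complex ion is anionic, so cadmium takes the -ate form cadmate(II).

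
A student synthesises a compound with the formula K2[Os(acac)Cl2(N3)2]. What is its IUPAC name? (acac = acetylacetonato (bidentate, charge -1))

potassium (acetylacetonato)diazidodichloroosmate(III)

The 2 potassium counter-ions carry a total charge of +2, so each complex ion is 2−.
Ligand charges: 2×azido (-1 each), 2×chloro (-1 each), 1×acetylacetonato (-1 each); total -5. So Os + (-5) = 2−, giving Os = +3.
Ligands are named alphabetically: acetylacetonato before azido before chloro.
The complex ion is anionic, so osmium takes the -ate form osmate(III).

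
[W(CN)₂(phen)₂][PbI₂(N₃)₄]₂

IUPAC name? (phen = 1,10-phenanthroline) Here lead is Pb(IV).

dicyanobis(1,10-phenanthroline)tungsten(VI) tetraazidodiiodoplumbate(IV)

Pb is given as +4; the anion's ligand charges sum to -6, so the complex anion is 2−.
With 2 anions per cation, the cation must be 2×2 = 4+.
Cation: ligand charges sum to -2; for the ion to be 4+, W = +6.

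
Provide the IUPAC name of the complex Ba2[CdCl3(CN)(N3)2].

barium diazidotrichlorocyanocadmate(II)

The 2 barium counter-ions carry a total charge of +4, so each complex ion is 4−.
Ligand charges: 2×azido (-1 each), 3×chloro (-1 each), 1×cyano (-1 each); total -6. So Cd + (-6) = 4−, giving Cd = +2.
Ligands are named alphabetically: azido before chloro before cyano.
The complex ion is anionic, so cadmium takes the -ate form cadmate(II).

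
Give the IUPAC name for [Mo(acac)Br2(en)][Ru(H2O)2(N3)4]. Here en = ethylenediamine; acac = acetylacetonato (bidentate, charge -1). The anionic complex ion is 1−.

Both ions are complex: the cation is named first with the plain metal name, the anion second with the -ate form; each ion's ligands are alphabetised independently.
The complex anion is given as 1−; its ligand charges sum to -4, so Ru = +3.
A 1:1 salt means the cation carries the equal and opposite charge, 1+.
Cation: ligand charges sum to -3; for the ion to be 1+, Mo = +4.

(acetylacetonato)dibromo(ethylenediamine)molybdenum(IV) diaquatetraazidoruthenate(III)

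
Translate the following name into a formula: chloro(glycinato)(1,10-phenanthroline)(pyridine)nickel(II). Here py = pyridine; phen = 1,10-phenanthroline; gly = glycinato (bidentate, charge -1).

Ligands: 1 pyridine (py, neutral), 1 chloro (Cl, -1), 1 1,10-phenanthroline (phen, neutral), 1 glycinato (gly, -1). Ligand charge sum = -2.
With Ni in oxidation state +2, the complex ion is [Ni...].

[NiCl(gly)(phen)(py)]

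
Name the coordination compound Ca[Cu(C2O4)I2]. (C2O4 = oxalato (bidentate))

calcium diiodooxalatocuprate(II)

The 1 calcium counter-ion carries a total charge of +2, so each complex ion is 2−.
Ligand charges: 1×oxalato (-2 each), 2×iodo (-1 each); total -4. So Cu + (-4) = 2−, giving Cu = +2.
The complex ion is anionic, so copper takes the -ate form cuprate(II).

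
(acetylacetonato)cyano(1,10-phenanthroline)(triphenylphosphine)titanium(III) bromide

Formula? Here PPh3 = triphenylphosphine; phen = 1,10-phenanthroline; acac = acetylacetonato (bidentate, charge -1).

[Ti(acac)(CN)(phen)(PPh3)]Br

Ligands: 1 triphenylphosphine (PPh3, neutral), 1 1,10-phenanthroline (phen, neutral), 1 acetylacetonato (acac, -1), 1 cyano (CN, -1). Ligand charge sum = -2.
With Ti in oxidation state +3, the complex ion is [Ti...]^1+.
Charge balance with bromide (-1) requires 1 complex ion per 1 bromide.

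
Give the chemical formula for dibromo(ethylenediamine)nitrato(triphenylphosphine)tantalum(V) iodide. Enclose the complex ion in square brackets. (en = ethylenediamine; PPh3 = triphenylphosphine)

[TaBr2(en)(NO3)(PPh3)]I2

Ligands: 1 nitrato (NO3, -1), 1 ethylenediamine (en, neutral), 2 bromo (Br, -1), 1 triphenylphosphine (PPh3, neutral). Ligand charge sum = -3.
Charge balance with iodide (-1) requires 1 complex ion per 2 iodide.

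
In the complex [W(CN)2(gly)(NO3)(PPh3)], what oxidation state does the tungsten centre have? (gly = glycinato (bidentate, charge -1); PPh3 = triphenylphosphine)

No counter-ion: the bracketed complex is neutral.
Ligand charges: 1×gly = -1; 1×PPh3 neutral; 2×CN = -2; 1×NO3 = -1; sum -4.
W + (-4) = 0 ⇒ W is +4.

+4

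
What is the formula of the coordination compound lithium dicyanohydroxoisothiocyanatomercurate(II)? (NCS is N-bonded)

Ligands: 1 isothiocyanato (NCS, -1), 2 cyano (CN, -1), 1 hydroxo (OH, -1). Ligand charge sum = -4.
Charge balance with lithium (+1) requires 1 complex ion per 2 lithium.

Li2[Hg(CN)2(NCS)(OH)]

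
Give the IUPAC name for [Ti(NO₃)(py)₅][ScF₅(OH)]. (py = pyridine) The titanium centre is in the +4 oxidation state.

Both ions are complex: the cation is named first with the plain metal name, the anion second with the -ate form; each ion's ligands are alphabetised independently.
Ti is given as +4; the cation's ligand charges sum to -1, so the complex cation is 3+.
A 1:1 salt means the anion carries the equal and opposite charge, 3−.
Anion: ligand charges sum to -6; for the ion to be 3−, Sc = +3.

nitratopentakis(pyridine)titanium(IV) pentafluorohydroxoscandate(III)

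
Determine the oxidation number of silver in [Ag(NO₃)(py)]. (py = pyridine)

+1

No counter-ion: the bracketed complex is neutral.
Ligand charges: 1×NO3 = -1; 1×py neutral; sum -1.
Ag + (-1) = 0 ⇒ Ag is +1.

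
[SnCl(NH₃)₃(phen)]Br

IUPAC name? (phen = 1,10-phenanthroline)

triamminechloro(1,10-phenanthroline)tin(II) bromide

The 1 bromide counter-ion carries a total charge of -1, so each complex ion is 1+.
Ligand charges: 1×1,10-phenanthroline (neutral), 1×chloro (-1 each), 3×ammine (neutral); total -1. So Sn + (-1) = 1+, giving Sn = +2.
Ligands are named alphabetically: ammine before chloro before phenanthroline.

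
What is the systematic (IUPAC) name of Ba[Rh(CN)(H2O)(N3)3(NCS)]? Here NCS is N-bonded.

The 1 barium counter-ion carries a total charge of +2, so each complex ion is 2−.
Ligand charges: 1×aqua (neutral), 1×isothiocyanato (-1 each), 3×azido (-1 each), 1×cyano (-1 each); total -5. So Rh + (-5) = 2−, giving Rh = +3.
Ligands are named alphabetically: aqua before azido before cyano before isothiocyanato.
The complex ion is anionic, so rhodium takes the -ate form rhodate(III).

barium aquatriazidocyanoisothiocyanatorhodate(III)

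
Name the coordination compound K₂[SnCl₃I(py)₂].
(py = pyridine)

The 2 potassium counter-ions carry a total charge of +2, so each complex ion is 2−.
Ligand charges: 2×pyridine (neutral), 3×chloro (-1 each), 1×iodo (-1 each); total -4. So Sn + (-4) = 2−, giving Sn = +2.
The complex ion is anionic, so tin takes the -ate form stannate(II).

potassium trichloroiodobis(pyridine)stannate(II)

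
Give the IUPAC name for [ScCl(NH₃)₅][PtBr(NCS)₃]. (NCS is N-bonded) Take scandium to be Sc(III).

Both ions are complex: the cation is named first with the plain metal name, the anion second with the -ate form; each ion's ligands are alphabetised independently.
Sc is given as +3; the cation's ligand charges sum to -1, so the complex cation is 2+.
A 1:1 salt means the anion carries the equal and opposite charge, 2−.
Anion: ligand charges sum to -4; for the ion to be 2−, Pt = +2.

pentaamminechloroscandium(III) bromotriisothiocyanatoplatinate(II)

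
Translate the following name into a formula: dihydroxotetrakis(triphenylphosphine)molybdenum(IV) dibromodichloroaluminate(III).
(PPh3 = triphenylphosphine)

Cation [Mo…]: ligand charges -2, Mo(IV) ⇒ ion charge 2+.
Anion [Al…]: ligand charges -4, Al(III) ⇒ ion charge 1−.

[Mo(OH)2(PPh3)4][AlBr2Cl2]2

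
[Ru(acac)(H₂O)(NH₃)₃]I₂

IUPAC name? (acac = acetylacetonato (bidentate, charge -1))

(acetylacetonato)triammineaquaruthenium(III) iodide

The 2 iodide counter-ions carry a total charge of -2, so each complex ion is 2+.
Ligand charges: 1×acetylacetonato (-1 each), 3×ammine (neutral), 1×aqua (neutral); total -1. So Ru + (-1) = 2+, giving Ru = +3.
Ligands are named alphabetically: acetylacetonato before ammine before aqua.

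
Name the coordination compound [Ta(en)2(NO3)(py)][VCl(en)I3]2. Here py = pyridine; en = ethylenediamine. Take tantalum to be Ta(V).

bis(ethylenediamine)nitrato(pyridine)tantalum(V) chloro(ethylenediamine)triiodovanadate(II)

Ta is given as +5; the cation's ligand charges sum to -1, so the complex cation is 4+.
With 2 anions per cation, each anion must be 4/2 = 2−.
Anion: ligand charges sum to -4; for the ion to be 2−, V = +2.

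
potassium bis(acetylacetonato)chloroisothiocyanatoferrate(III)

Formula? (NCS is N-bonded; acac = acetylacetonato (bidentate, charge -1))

K[Fe(acac)2Cl(NCS)]

Ligands: 1 chloro (Cl, -1), 1 isothiocyanato (NCS, -1), 2 acetylacetonato (acac, -1). Ligand charge sum = -4.
With Fe in oxidation state +3, the complex ion is [Fe...]^1−.
Charge balance with potassium (+1) requires 1 complex ion per 1 potassium.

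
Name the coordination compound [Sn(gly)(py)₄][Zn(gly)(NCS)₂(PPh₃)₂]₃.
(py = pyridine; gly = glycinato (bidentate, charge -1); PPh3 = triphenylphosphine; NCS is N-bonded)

Both ions are complex: the cation is named first with the plain metal name, the anion second with the -ate form; each ion's ligands are alphabetised independently.
Zinc is always +2 in its complexes; the anion's ligand charges sum to -3, so the complex anion is 1−.
With 3 anions per cation, the cation must be 3×1 = 3+.
Cation: ligand charges sum to -1; for the ion to be 3+, Sn = +4.

(glycinato)tetrakis(pyridine)tin(IV) (glycinato)diisothiocyanatobis(triphenylphosphine)zincate(II)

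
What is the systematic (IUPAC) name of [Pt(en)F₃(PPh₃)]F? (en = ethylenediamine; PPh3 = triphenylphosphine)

The 1 fluoride counter-ion carries a total charge of -1, so each complex ion is 1+.
Ligand charges: 1×ethylenediamine (neutral), 1×triphenylphosphine (neutral), 3×fluoro (-1 each); total -3. So Pt + (-3) = 1+, giving Pt = +4.
Ligands are named alphabetically: ethylenediamine before fluoro before triphenylphosphine.

(ethylenediamine)trifluoro(triphenylphosphine)platinum(IV) fluoride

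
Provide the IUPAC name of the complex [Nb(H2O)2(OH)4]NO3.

The 1 nitrate counter-ion carries a total charge of -1, so each complex ion is 1+.
Ligand charges: 2×aqua (neutral), 4×hydroxo (-1 each); total -4. So Nb + (-4) = 1+, giving Nb = +5.
Ligands are named alphabetically: aqua before hydroxo.

diaquatetrahydroxoniobium(V) nitrate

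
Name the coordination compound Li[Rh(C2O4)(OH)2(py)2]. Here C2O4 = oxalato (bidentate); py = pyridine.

lithium dihydroxooxalatobis(pyridine)rhodate(III)

The 1 lithium counter-ion carries a total charge of +1, so each complex ion is 1−.
Ligand charges: 1×oxalato (-2 each), 2×pyridine (neutral), 2×hydroxo (-1 each); total -4. So Rh + (-4) = 1−, giving Rh = +3.
The complex ion is anionic, so rhodium takes the -ate form rhodate(III).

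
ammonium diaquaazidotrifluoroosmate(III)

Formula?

NH4[OsF3(H2O)2(N3)]

Ligands: 1 azido (N3, -1), 2 aqua (H2O, neutral), 3 fluoro (F, -1). Ligand charge sum = -4.
With Os in oxidation state +3, the complex ion is [Os...]^1−.
Charge balance with ammonium (+1) requires 1 complex ion per 1 ammonium.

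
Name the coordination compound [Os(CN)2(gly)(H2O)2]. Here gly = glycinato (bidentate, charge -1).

There is no counter-ion, so the complex is neutral overall.
Ligand charges: 1×glycinato (-1 each), 2×aqua (neutral), 2×cyano (-1 each); total -3. So Os + (-3) = 0, giving Os = +3.
Ligands are named alphabetically: aqua before cyano before glycinato.

diaquadicyano(glycinato)osmium(III)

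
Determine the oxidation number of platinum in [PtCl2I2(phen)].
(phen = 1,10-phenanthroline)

+4

No counter-ion: the bracketed complex is neutral.
Ligand charges: 2×I = -2; 1×phen neutral; 2×Cl = -2; sum -4.
Pt + (-4) = 0 ⇒ Pt is +4.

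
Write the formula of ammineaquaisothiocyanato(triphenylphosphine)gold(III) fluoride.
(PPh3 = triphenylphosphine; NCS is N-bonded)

[Au(H2O)(NCS)(NH3)(PPh3)]F2

Ligands: 1 ammine (NH3, neutral), 1 aqua (H2O, neutral), 1 triphenylphosphine (PPh3, neutral), 1 isothiocyanato (NCS, -1). Ligand charge sum = -1.
With Au in oxidation state +3, the complex ion is [Au...]^2+.
Charge balance with fluoride (-1) requires 1 complex ion per 2 fluoride.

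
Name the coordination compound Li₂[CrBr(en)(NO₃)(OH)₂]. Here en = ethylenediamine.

The 2 lithium counter-ions carry a total charge of +2, so each complex ion is 2−.
Ligand charges: 2×hydroxo (-1 each), 1×nitrato (-1 each), 1×bromo (-1 each), 1×ethylenediamine (neutral); total -4. So Cr + (-4) = 2−, giving Cr = +2.
Ligands are named alphabetically: bromo before ethylenediamine before hydroxo before nitrato.
The complex ion is anionic, so chromium takes the -ate form chromate(II).

lithium bromo(ethylenediamine)dihydroxonitratochromate(II)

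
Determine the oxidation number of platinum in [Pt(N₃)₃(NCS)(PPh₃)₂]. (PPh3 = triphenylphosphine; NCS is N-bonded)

No counter-ion: the bracketed complex is neutral.
Ligand charges: 2×PPh3 neutral; 3×N3 = -3; 1×NCS = -1; sum -4.
Pt + (-4) = 0 ⇒ Pt is +4.

+4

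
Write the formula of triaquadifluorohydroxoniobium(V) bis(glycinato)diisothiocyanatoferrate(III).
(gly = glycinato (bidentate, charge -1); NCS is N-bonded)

Cation [Nb…]: ligand charges -3, Nb(V) ⇒ ion charge 2+.
Anion [Fe…]: ligand charges -4, Fe(III) ⇒ ion charge 1−.

[NbF2(H2O)3(OH)][Fe(gly)2(NCS)2]2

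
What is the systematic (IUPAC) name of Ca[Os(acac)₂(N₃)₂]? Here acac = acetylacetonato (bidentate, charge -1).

calcium bis(acetylacetonato)diazidoosmate(II)

The 1 calcium counter-ion carries a total charge of +2, so each complex ion is 2−.
Ligand charges: 2×azido (-1 each), 2×acetylacetonato (-1 each); total -4. So Os + (-4) = 2−, giving Os = +2.
Ligands are named alphabetically: acetylacetonato before azido.
The complex ion is anionic, so osmium takes the -ate form osmate(II).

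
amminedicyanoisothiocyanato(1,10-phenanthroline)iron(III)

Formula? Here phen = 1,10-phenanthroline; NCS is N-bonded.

Ligands: 1 1,10-phenanthroline (phen, neutral), 1 isothiocyanato (NCS, -1), 2 cyano (CN, -1), 1 ammine (NH3, neutral). Ligand charge sum = -3.
With Fe in oxidation state +3, the complex ion is [Fe...].

[Fe(CN)2(NCS)(NH3)(phen)]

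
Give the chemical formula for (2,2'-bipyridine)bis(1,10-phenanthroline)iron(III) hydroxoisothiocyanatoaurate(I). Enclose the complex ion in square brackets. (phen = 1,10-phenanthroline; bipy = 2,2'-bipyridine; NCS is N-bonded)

Cation [Fe…]: ligand charges 0, Fe(III) ⇒ ion charge 3+.
Anion [Au…]: ligand charges -2, Au(I) ⇒ ion charge 1−.
One 3+ cation requires 3 of the 1− anion.

[Fe(bipy)(phen)2][Au(NCS)(OH)]3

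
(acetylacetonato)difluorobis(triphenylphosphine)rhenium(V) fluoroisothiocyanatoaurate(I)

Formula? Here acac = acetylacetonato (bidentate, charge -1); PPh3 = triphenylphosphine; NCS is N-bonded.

Cation [Re…]: ligand charges -3, Re(V) ⇒ ion charge 2+.
Anion [Au…]: ligand charges -2, Au(I) ⇒ ion charge 1−.

[Re(acac)F2(PPh3)2][AuF(NCS)]2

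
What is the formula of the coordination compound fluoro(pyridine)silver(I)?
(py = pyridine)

[AgF(py)]

Ligands: 1 fluoro (F, -1), 1 pyridine (py, neutral). Ligand charge sum = -1.
With Ag in oxidation state +1, the complex ion is [Ag...].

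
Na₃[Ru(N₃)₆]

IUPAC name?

sodium hexaazidoruthenate(III)

The 3 sodium counter-ions carry a total charge of +3, so each complex ion is 3−.
Ligand charges: 6×azido (-1 each); total -6. So Ru + (-6) = 3−, giving Ru = +3.
The complex ion is anionic, so ruthenium takes the -ate form ruthenate(III).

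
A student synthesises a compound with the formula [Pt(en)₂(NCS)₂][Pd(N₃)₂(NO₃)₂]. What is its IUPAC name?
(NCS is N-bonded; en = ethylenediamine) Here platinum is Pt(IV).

bis(ethylenediamine)diisothiocyanatoplatinum(IV) diazidodinitratopalladate(II)

Pt is given as +4; the cation's ligand charges sum to -2, so the complex cation is 2+.
A 1:1 salt means the anion carries the equal and opposite charge, 2−.
Anion: ligand charges sum to -4; for the ion to be 2−, Pd = +2.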